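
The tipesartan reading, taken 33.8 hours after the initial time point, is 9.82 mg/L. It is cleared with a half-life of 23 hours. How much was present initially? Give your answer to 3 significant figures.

Number of half-lives elapsed: n = 33.8/23 ≈ 1.4696.
A₀ = A × 2^n = 9.82 × 2^1.4696 = 9.82 × 2.7694 ≈ 27.195 mg/L.

27.2 mg/L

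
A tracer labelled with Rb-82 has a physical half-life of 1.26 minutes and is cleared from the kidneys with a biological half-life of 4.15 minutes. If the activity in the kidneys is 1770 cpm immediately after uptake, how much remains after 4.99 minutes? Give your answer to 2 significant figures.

1/t_eff = 1/t_phys + 1/t_biol = 1/1.26 + 1/4.15 = 1.0346 per minute.
t_eff = 1.26 × 4.15 / (1.26 + 4.15) ≈ 0.96654 minutes.
Remaining = 1770 × (1/2)^(4.99/0.96654) = 1770 × (1/2)^5.1627 ≈ 49.413 cpm.

49 cpm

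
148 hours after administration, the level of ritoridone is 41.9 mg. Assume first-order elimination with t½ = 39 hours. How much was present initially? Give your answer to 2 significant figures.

580 mg

Number of half-lives elapsed: n = 148/39 ≈ 3.7949.
A₀ = A × 2^n = 41.9 × 2^3.7949 = 41.9 × 13.879 ≈ 581.55 mg.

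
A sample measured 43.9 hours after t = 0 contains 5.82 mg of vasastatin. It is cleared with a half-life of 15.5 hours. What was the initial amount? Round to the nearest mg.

41 mg

Number of half-lives elapsed: n = 43.9/15.5 ≈ 2.8323.
A₀ = A × 2^n = 5.82 × 2^2.8323 = 5.82 × 7.1219 ≈ 41.449 mg.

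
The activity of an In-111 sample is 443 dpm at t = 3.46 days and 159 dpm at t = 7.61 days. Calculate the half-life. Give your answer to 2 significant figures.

2.8 days

Over Δt = 7.61 − 3.46 = 4.15 days, the level fell by a factor of 443/159 ≈ 2.7862.
n = log₂(2.7862) ≈ 1.4783 half-lives, so t½ = 4.15/1.4783 ≈ 2.8073 days.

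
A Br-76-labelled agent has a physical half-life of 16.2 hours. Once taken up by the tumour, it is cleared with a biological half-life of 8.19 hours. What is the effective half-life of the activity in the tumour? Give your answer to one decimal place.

1/t_eff = 1/t_phys + 1/t_biol = 1/16.2 + 1/8.19 = 0.18383 per hour.
t_eff = 16.2 × 8.19 / (16.2 + 8.19) ≈ 5.4399 hours.

5.4 hours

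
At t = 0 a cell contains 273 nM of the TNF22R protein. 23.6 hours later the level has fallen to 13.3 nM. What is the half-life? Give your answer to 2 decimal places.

A/A₀ = 13.3/273 ≈ 0.048718.
n = log₂(20.526) ≈ 4.3594 half-lives elapsed in 23.6 hours.
t½ = 23.6/4.3594 ≈ 5.4136 hours.

5.41 hours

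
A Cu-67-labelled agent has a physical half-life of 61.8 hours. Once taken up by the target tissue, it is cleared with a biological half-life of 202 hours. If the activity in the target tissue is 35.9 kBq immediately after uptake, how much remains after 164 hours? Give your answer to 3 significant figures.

1/t_eff = 1/t_phys + 1/t_biol = 1/61.8 + 1/202 = 0.021132 per hour.
t_eff = 61.8 × 202 / (61.8 + 202) ≈ 47.322 hours.
Remaining = 35.9 × (1/2)^(164/47.322) = 35.9 × (1/2)^3.4656 ≈ 3.2497 kBq.

3.25 kBq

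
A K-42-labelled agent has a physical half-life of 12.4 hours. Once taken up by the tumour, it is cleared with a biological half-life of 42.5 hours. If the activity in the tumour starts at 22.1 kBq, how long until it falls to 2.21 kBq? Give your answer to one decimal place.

31.9 hours

1/t_eff = 1/t_phys + 1/t_biol = 1/12.4 + 1/42.5 = 0.10417 per hour.
t_eff = 12.4 × 42.5 / (12.4 + 42.5) ≈ 9.5993 hours.
n = log₂(22.1/2.21) ≈ 3.3219; t = 3.3219 × 9.5993 ≈ 31.888 hours.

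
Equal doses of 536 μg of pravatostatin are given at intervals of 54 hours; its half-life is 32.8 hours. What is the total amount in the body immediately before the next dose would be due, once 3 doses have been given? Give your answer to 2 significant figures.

240 μg

The 3 doses were given 162, 108, 54 hours ago.
Total = 536·(1/2)^(162/32.8) + 536·(1/2)^(108/32.8) + 536·(1/2)^(54/32.8)
      = 17.473 + 54.698 + 171.22 ≈ 243.4 μg.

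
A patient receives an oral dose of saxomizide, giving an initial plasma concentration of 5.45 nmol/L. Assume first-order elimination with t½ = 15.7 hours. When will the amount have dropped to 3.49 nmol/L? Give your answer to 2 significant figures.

Fraction remaining = 3.49/5.45 ≈ 0.64037.
n = log₂(5.45/3.49) = ln(1.5616)/ln 2 ≈ 0.64303 half-lives.
t = n × t½ = 0.64303 × 15.7 ≈ 10.096 hours.

10 hours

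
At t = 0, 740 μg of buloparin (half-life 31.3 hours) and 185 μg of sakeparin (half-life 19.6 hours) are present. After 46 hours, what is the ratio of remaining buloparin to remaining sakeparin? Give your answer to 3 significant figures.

7.35

buloparin: 740 × (1/2)^(46/31.3) = 740 × (1/2)^1.4696 ≈ 267.19 μg.
sakeparin: 185 × (1/2)^(46/19.6) = 185 × (1/2)^2.3469 ≈ 36.364 μg.
Ratio ≈ 267.19 / 36.364 ≈ 7.3477.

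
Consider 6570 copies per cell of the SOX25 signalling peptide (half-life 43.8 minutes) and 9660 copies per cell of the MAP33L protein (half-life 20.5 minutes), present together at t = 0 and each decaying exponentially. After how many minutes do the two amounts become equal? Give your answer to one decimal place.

Set 6570·(1/2)^(t/43.8) = 9660·(1/2)^(t/20.5).
Taking log₂: log₂(6570/9660) = t·(1/43.8 − 1/20.5).
log₂(0.68012) = -0.55613; 1/43.8 − 1/20.5 = -0.025949.
t = -0.55613 / -0.025949 ≈ 21.431 minutes.

21.4 minutes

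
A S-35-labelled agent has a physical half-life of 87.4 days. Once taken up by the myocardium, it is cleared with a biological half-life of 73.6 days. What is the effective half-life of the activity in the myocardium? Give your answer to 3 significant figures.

1/t_eff = 1/t_phys + 1/t_biol = 1/87.4 + 1/73.6 = 0.025029 per day.
t_eff = 87.4 × 73.6 / (87.4 + 73.6) ≈ 39.954 days.

40.0 days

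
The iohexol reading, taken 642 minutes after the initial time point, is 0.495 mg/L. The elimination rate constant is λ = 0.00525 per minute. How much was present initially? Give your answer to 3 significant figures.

14.4 mg/L

t½ = ln 2 / λ = 0.69315 / 0.00525 ≈ 132.03 minutes.
Number of half-lives elapsed: n = 642/132.03 ≈ 4.8626.
A₀ = A × 2^n = 0.495 × 2^4.8626 = 0.495 × 29.093 ≈ 14.401 mg/L.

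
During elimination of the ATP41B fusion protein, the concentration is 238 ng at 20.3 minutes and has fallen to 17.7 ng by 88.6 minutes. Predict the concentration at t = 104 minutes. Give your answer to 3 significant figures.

9.85 ng

Over Δt = 88.6 − 20.3 = 68.3 minutes, the level fell by a factor of 238/17.7 ≈ 13.446.
n = log₂(13.446) ≈ 3.7491 half-lives, so t½ = 68.3/3.7491 ≈ 18.218 minutes.
From t = 88.6 to t = 104: 17.7 × (1/2)^((104−88.6)/18.218) ≈ 9.8515 ng.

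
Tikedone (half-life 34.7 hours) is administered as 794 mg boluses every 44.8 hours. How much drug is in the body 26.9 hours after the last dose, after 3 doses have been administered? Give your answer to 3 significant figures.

731 mg

The 3 doses were given 116.5, 71.7, 26.9 hours ago.
Total = 794·(1/2)^(116.5/34.7) + 794·(1/2)^(71.7/34.7) + 794·(1/2)^(26.9/34.7)
      = 77.474 + 189.59 + 463.94 ≈ 731 mg.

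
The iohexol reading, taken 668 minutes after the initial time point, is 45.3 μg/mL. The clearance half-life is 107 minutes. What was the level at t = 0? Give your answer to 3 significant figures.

3430 μg/mL

Number of half-lives elapsed: n = 668/107 ≈ 6.243.
A₀ = A × 2^n = 45.3 × 2^6.243 = 45.3 × 75.74 ≈ 3431 μg/mL.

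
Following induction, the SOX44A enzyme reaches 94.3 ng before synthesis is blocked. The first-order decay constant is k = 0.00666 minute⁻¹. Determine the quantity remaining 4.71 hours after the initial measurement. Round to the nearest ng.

t½ = ln 2 / k = 0.69315 / 0.00666 ≈ 104.08 minutes.
Convert the elapsed time: 4.71 hours = 282.6 minutes.
Number of half-lives: n = 282.6/104.08 ≈ 2.7153.
Remaining = 94.3 × (1/2)^2.7153 = 94.3 × 0.15227 ≈ 14.359 ng.

14 ng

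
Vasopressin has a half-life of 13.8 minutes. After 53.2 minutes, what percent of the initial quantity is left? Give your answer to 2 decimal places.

n = 53.2/13.8 ≈ 3.8551 half-lives.
Fraction remaining = (1/2)^3.8551 ≈ 0.069105, i.e. 6.9105%.

6.91%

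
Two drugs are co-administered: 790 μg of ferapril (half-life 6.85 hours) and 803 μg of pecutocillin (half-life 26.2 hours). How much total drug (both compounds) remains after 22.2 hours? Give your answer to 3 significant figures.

530 μg

ferapril: 790 × (1/2)^(22.2/6.85) = 790 × (1/2)^3.2409 ≈ 83.565 μg.
pecutocillin: 803 × (1/2)^(22.2/26.2) = 803 × (1/2)^0.84733 ≈ 446.32 μg.
Total = 83.565 + 446.32 ≈ 529.88 μg.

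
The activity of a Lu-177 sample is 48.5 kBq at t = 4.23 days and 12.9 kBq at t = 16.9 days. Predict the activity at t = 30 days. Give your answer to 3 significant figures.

3.28 kBq

Over Δt = 16.9 − 4.23 = 12.67 days, the level fell by a factor of 48.5/12.9 ≈ 3.7597.
n = log₂(3.7597) ≈ 1.9106 half-lives, so t½ = 12.67/1.9106 ≈ 6.6314 days.
From t = 16.9 to t = 30: 12.9 × (1/2)^((30−16.9)/6.6314) ≈ 3.2803 kBq.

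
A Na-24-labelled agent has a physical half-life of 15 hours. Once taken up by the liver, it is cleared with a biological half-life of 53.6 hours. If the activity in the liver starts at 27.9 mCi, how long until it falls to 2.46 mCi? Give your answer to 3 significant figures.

1/t_eff = 1/t_phys + 1/t_biol = 1/15 + 1/53.6 = 0.085323 per hour.
t_eff = 15 × 53.6 / (15 + 53.6) ≈ 11.72 hours.
n = log₂(27.9/2.46) ≈ 3.5035; t = 3.5035 × 11.72 ≈ 41.062 hours.

41.1 hours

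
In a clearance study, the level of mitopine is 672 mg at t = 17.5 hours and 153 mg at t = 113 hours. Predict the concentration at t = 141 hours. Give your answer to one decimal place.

99.1 mg

Over Δt = 113 − 17.5 = 95.5 hours, the level fell by a factor of 672/153 ≈ 4.3922.
n = log₂(4.3922) ≈ 2.1349 half-lives, so t½ = 95.5/2.1349 ≈ 44.732 hours.
From t = 113 to t = 141: 153 × (1/2)^((141−113)/44.732) ≈ 99.143 mg.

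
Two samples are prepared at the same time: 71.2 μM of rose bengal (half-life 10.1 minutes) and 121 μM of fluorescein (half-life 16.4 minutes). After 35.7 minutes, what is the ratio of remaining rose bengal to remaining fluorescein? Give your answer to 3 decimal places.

0.230

rose bengal: 71.2 × (1/2)^(35.7/10.1) = 71.2 × (1/2)^3.5347 ≈ 6.1439 μM.
fluorescein: 121 × (1/2)^(35.7/16.4) = 121 × (1/2)^2.1768 ≈ 26.761 μM.
Ratio ≈ 6.1439 / 26.761 ≈ 0.22959.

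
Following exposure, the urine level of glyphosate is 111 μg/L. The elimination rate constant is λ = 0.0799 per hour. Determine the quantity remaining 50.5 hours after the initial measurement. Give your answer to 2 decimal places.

t½ = ln 2 / λ = 0.69315 / 0.0799 ≈ 8.6752 hours.
Number of half-lives: n = 50.5/8.6752 ≈ 5.8212.
Remaining = 111 × (1/2)^5.8212 = 111 × 0.017687 ≈ 1.9632 μg/L.

1.96 μg/L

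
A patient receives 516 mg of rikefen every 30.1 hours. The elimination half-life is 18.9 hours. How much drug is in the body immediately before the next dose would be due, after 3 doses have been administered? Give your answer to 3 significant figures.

The 3 doses were given 90.3, 60.2, 30.1 hours ago.
Total = 516·(1/2)^(90.3/18.9) + 516·(1/2)^(60.2/18.9) + 516·(1/2)^(30.1/18.9)
      = 18.81 + 56.73 + 171.09 ≈ 246.63 mg.

247 mg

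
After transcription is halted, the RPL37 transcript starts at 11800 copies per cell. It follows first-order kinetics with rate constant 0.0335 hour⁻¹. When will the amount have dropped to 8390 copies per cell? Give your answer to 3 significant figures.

t½ = ln 2 / λ = 0.69315 / 0.0335 ≈ 20.691 hours.
Fraction remaining = 8390/11800 ≈ 0.71102.
n = log₂(11800/8390) = ln(1.4064)/ln 2 ≈ 0.49204 half-lives.
t = n × t½ = 0.49204 × 20.691 ≈ 10.181 hours.

10.2 hours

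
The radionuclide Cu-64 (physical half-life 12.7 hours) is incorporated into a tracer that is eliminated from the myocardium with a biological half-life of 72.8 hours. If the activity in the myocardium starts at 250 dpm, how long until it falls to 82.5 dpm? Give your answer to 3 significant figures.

1/t_eff = 1/t_phys + 1/t_biol = 1/12.7 + 1/72.8 = 0.092476 per hour.
t_eff = 12.7 × 72.8 / (12.7 + 72.8) ≈ 10.814 hours.
n = log₂(250/82.5) ≈ 1.5995; t = 1.5995 × 10.814 ≈ 17.296 hours.

17.3 hours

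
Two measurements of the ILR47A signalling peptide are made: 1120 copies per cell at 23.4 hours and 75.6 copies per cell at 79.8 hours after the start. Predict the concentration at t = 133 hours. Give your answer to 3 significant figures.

5.95 copies per cell

Over Δt = 79.8 − 23.4 = 56.4 hours, the level fell by a factor of 1120/75.6 ≈ 14.815.
n = log₂(14.815) ≈ 3.889 half-lives, so t½ = 56.4/3.889 ≈ 14.503 hours.
From t = 79.8 to t = 133: 75.6 × (1/2)^((133−79.8)/14.503) ≈ 5.9463 copies per cell.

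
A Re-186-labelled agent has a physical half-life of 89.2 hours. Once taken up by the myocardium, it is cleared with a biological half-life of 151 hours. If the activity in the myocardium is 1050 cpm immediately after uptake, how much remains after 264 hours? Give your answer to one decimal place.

40.2 cpm

1/t_eff = 1/t_phys + 1/t_biol = 1/89.2 + 1/151 = 0.017833 per hour.
t_eff = 89.2 × 151 / (89.2 + 151) ≈ 56.075 hours.
Remaining = 1050 × (1/2)^(264/56.075) = 1050 × (1/2)^4.708 ≈ 40.174 cpm.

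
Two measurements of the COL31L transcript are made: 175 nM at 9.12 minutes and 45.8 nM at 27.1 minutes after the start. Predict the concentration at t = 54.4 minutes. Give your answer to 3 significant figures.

5.98 nM

Over Δt = 27.1 − 9.12 = 17.98 minutes, the level fell by a factor of 175/45.8 ≈ 3.821.
n = log₂(3.821) ≈ 1.9339 half-lives, so t½ = 17.98/1.9339 ≈ 9.2971 minutes.
From t = 27.1 to t = 54.4: 45.8 × (1/2)^((54.4−27.1)/9.2971) ≈ 5.983 nM.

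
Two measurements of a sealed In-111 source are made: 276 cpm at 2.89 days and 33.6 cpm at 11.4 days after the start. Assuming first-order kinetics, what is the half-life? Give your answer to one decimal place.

Over Δt = 11.4 − 2.89 = 8.51 days, the level fell by a factor of 276/33.6 ≈ 8.2143.
n = log₂(8.2143) ≈ 3.0381 half-lives, so t½ = 8.51/3.0381 ≈ 2.8011 days.

2.8 days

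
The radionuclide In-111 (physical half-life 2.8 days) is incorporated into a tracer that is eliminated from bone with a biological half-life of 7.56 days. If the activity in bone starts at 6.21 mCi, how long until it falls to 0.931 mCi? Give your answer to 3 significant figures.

1/t_eff = 1/t_phys + 1/t_biol = 1/2.8 + 1/7.56 = 0.48942 per day.
t_eff = 2.8 × 7.56 / (2.8 + 7.56) ≈ 2.0432 days.
n = log₂(6.21/0.931) ≈ 2.7377; t = 2.7377 × 2.0432 ≈ 5.5939 days.

5.59 days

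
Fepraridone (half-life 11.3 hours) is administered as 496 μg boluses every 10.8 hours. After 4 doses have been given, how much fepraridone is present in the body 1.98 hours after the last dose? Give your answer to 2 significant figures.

The 4 doses were given 34.38, 23.58, 12.78, 1.98 hours ago.
Total = 496·(1/2)^(34.38/11.3) + 496·(1/2)^(23.58/11.3) + 496·(1/2)^(12.78/11.3) + 496·(1/2)^(1.98/11.3)
      = 60.201 + 116.77 + 226.48 + 439.27 ≈ 842.72 μg.

840 μg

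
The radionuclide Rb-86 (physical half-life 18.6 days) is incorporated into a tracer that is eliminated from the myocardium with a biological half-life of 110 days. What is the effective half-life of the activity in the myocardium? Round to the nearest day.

16 days

1/t_eff = 1/t_phys + 1/t_biol = 1/18.6 + 1/110 = 0.062854 per day.
t_eff = 18.6 × 110 / (18.6 + 110) ≈ 15.91 days.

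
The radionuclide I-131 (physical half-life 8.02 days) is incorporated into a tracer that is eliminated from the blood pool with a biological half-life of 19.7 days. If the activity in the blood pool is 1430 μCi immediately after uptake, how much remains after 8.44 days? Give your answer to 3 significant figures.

1/t_eff = 1/t_phys + 1/t_biol = 1/8.02 + 1/19.7 = 0.17545 per day.
t_eff = 8.02 × 19.7 / (8.02 + 19.7) ≈ 5.6996 days.
Remaining = 1430 × (1/2)^(8.44/5.6996) = 1430 × (1/2)^1.4808 ≈ 512.36 μCi.

512 μCi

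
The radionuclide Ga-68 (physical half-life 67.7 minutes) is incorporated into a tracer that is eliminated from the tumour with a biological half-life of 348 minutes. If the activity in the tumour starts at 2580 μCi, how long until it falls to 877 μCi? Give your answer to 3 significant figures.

1/t_eff = 1/t_phys + 1/t_biol = 1/67.7 + 1/348 = 0.017645 per minute.
t_eff = 67.7 × 348 / (67.7 + 348) ≈ 56.675 minutes.
n = log₂(2580/877) ≈ 1.5567; t = 1.5567 × 56.675 ≈ 88.226 minutes.

88.2 minutes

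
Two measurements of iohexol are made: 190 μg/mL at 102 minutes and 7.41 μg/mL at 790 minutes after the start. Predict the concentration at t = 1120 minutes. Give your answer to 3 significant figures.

1.56 μg/mL

Over Δt = 790 − 102 = 688 minutes, the level fell by a factor of 190/7.41 ≈ 25.641.
n = log₂(25.641) ≈ 4.6804 half-lives, so t½ = 688/4.6804 ≈ 147 minutes.
From t = 790 to t = 1120: 7.41 × (1/2)^((1120−790)/147) ≈ 1.5632 μg/mL.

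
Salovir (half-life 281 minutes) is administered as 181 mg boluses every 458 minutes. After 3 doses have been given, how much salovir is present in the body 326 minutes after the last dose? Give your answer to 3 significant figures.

The 3 doses were given 1242, 784, 326 minutes ago.
Total = 181·(1/2)^(1242/281) + 181·(1/2)^(784/281) + 181·(1/2)^(326/281)
      = 8.4557 + 26.169 + 80.992 ≈ 115.62 mg.

116 mg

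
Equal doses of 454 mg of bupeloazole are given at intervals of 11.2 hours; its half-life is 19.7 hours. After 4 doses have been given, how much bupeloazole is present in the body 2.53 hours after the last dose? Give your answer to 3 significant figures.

1010 mg

The 4 doses were given 36.13, 24.93, 13.73, 2.53 hours ago.
Total = 454·(1/2)^(36.13/19.7) + 454·(1/2)^(24.93/19.7) + 454·(1/2)^(13.73/19.7) + 454·(1/2)^(2.53/19.7)
      = 127.34 + 188.85 + 280.06 + 415.33 ≈ 1011.6 mg.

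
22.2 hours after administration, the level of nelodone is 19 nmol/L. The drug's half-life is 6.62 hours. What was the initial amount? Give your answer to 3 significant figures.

194 nmol/L

Number of half-lives elapsed: n = 22.2/6.62 ≈ 3.3535.
A₀ = A × 2^n = 19 × 2^3.3535 = 19 × 10.221 ≈ 194.2 nmol/L.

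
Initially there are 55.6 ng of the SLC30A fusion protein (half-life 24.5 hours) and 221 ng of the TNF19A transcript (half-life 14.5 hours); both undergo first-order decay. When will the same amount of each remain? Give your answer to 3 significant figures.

70.7 hours

Set 55.6·(1/2)^(t/24.5) = 221·(1/2)^(t/14.5).
Taking log₂: log₂(55.6/221) = t·(1/24.5 − 1/14.5).
log₂(0.25158) = -1.9909; 1/24.5 − 1/14.5 = -0.028149.
t = -1.9909 / -0.028149 ≈ 70.726 hours.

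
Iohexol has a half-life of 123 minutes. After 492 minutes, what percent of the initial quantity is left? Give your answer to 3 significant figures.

n = 492/123 ≈ 4 half-lives.
Fraction remaining = (1/2)^4 ≈ 0.0625, i.e. 6.25%.

6.25%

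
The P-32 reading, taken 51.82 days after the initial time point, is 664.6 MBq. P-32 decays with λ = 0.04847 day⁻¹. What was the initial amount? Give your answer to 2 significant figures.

8200 MBq

t½ = ln 2 / λ = 0.69315 / 0.04847 ≈ 14.301 days.
Number of half-lives elapsed: n = 51.82/14.301 ≈ 3.6236.
A₀ = A × 2^n = 664.6 × 2^3.6236 = 664.6 × 12.326 ≈ 8191.9 MBq.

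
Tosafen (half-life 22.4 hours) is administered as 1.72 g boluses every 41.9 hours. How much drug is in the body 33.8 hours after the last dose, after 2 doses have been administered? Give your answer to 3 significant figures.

0.770 g

The 2 doses were given 75.7, 33.8 hours ago.
Total = 1.72·(1/2)^(75.7/22.4) + 1.72·(1/2)^(33.8/22.4)
      = 0.16528 + 0.60436 ≈ 0.76964 g.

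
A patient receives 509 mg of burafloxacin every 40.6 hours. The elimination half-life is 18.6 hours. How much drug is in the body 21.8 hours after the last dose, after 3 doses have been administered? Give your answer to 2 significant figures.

290 mg

The 3 doses were given 103, 62.4, 21.8 hours ago.
Total = 509·(1/2)^(103/18.6) + 509·(1/2)^(62.4/18.6) + 509·(1/2)^(21.8/18.6)
      = 10.958 + 49.752 + 225.89 ≈ 286.6 mg.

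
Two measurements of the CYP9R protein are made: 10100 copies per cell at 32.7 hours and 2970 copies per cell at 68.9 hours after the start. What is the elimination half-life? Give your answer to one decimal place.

Over Δt = 68.9 − 32.7 = 36.2 hours, the level fell by a factor of 10100/2970 ≈ 3.4007.
n = log₂(3.4007) ≈ 1.7658 half-lives, so t½ = 36.2/1.7658 ≈ 20.5 hours.

20.5 hours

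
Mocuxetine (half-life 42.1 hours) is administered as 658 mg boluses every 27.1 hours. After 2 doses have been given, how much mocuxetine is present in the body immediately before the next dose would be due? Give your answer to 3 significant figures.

The 2 doses were given 54.2, 27.1 hours ago.
Total = 658·(1/2)^(54.2/42.1) + 658·(1/2)^(27.1/42.1)
      = 269.57 + 421.16 ≈ 690.74 mg.

691 mg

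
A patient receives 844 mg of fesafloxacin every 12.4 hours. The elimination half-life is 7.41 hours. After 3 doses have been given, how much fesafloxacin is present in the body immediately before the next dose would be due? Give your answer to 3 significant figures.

374 mg

The 3 doses were given 37.2, 24.8, 12.4 hours ago.
Total = 844·(1/2)^(37.2/7.41) + 844·(1/2)^(24.8/7.41) + 844·(1/2)^(12.4/7.41)
      = 26.008 + 82.956 + 264.6 ≈ 373.57 mg.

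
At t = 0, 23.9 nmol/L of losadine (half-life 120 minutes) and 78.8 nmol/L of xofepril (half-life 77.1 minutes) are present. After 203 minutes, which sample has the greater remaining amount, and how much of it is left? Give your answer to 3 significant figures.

xofepril, 12.7 nmol/L

losadine: 23.9 × (1/2)^1.6917 ≈ 7.3987 nmol/L.
xofepril: 78.8 × (1/2)^2.6329 ≈ 12.704 nmol/L.
Xofepril has more remaining, at ≈ 12.704 nmol/L.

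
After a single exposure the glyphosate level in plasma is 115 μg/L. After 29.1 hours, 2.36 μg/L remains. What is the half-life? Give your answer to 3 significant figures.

A/A₀ = 2.36/115 ≈ 0.020522.
n = log₂(48.729) ≈ 5.6067 half-lives elapsed in 29.1 hours.
t½ = 29.1/5.6067 ≈ 5.1902 hours.

5.19 hours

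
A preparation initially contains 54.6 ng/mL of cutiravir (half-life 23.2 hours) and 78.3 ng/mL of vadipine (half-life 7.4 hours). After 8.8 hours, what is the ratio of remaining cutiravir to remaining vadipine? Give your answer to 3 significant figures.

1.22

cutiravir: 54.6 × (1/2)^(8.8/23.2) = 54.6 × (1/2)^0.37931 ≈ 41.977 ng/mL.
vadipine: 78.3 × (1/2)^(8.8/7.4) = 78.3 × (1/2)^1.1892 ≈ 34.338 ng/mL.
Ratio ≈ 41.977 / 34.338 ≈ 1.2224.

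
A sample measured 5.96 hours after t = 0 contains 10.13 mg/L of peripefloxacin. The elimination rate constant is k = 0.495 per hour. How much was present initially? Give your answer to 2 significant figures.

t½ = ln 2 / k = 0.69315 / 0.495 ≈ 1.4003 hours.
Number of half-lives elapsed: n = 5.96/1.4003 ≈ 4.2562.
A₀ = A × 2^n = 10.13 × 2^4.2562 = 10.13 × 19.11 ≈ 193.58 mg/L.

190 mg/L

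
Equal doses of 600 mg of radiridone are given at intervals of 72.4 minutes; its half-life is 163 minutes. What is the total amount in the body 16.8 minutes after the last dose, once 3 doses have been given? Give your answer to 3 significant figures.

The 3 doses were given 161.6, 89.2, 16.8 minutes ago.
Total = 600·(1/2)^(161.6/163) + 600·(1/2)^(89.2/163) + 600·(1/2)^(16.8/163)
      = 301.79 + 410.6 + 558.63 ≈ 1271 mg.

1270 mg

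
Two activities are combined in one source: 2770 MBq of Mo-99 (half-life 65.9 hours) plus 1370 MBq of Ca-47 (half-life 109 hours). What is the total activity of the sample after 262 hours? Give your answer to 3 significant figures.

Mo-99: 2770 × (1/2)^(262/65.9) = 2770 × (1/2)^3.9757 ≈ 176.06 MBq.
Ca-47: 1370 × (1/2)^(262/109) = 1370 × (1/2)^2.4037 ≈ 258.91 MBq.
Total = 176.06 + 258.91 ≈ 434.97 MBq.

435 MBq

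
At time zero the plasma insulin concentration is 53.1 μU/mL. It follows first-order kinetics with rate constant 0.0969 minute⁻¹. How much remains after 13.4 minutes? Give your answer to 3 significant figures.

t½ = ln 2 / k = 0.69315 / 0.0969 ≈ 7.1532 minutes.
Number of half-lives: n = 13.4/7.1532 ≈ 1.8733.
Remaining = 53.1 × (1/2)^1.8733 = 53.1 × 0.27295 ≈ 14.494 μU/mL.

14.5 μU/mL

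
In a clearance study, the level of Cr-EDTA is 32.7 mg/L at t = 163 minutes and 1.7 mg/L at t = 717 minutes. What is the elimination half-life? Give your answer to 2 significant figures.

Over Δt = 717 − 163 = 554 minutes, the level fell by a factor of 32.7/1.7 ≈ 19.235.
n = log₂(19.235) ≈ 4.2657 half-lives, so t½ = 554/4.2657 ≈ 129.87 minutes.

130 minutes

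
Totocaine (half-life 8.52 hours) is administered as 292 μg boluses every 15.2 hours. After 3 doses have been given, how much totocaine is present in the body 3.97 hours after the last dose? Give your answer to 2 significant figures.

The 3 doses were given 34.37, 19.17, 3.97 hours ago.
Total = 292·(1/2)^(34.37/8.52) + 292·(1/2)^(19.17/8.52) + 292·(1/2)^(3.97/8.52)
      = 17.824 + 61.385 + 211.4 ≈ 290.61 μg.

290 μg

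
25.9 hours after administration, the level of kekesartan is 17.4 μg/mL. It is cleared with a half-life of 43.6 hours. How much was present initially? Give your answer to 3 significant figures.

Number of half-lives elapsed: n = 25.9/43.6 ≈ 0.59404.
A₀ = A × 2^n = 17.4 × 2^0.59404 = 17.4 × 1.5095 ≈ 26.265 μg/mL.

26.3 μg/mL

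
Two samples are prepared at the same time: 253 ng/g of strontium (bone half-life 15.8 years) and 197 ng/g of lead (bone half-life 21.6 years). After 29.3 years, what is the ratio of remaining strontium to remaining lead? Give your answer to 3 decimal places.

0.909

strontium: 253 × (1/2)^(29.3/15.8) = 253 × (1/2)^1.8544 ≈ 69.965 ng/g.
lead: 197 × (1/2)^(29.3/21.6) = 197 × (1/2)^1.3565 ≈ 76.935 ng/g.
Ratio ≈ 69.965 / 76.935 ≈ 0.9094.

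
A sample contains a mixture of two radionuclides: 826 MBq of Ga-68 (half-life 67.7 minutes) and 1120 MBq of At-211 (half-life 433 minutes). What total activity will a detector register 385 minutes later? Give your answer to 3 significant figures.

Ga-68: 826 × (1/2)^(385/67.7) = 826 × (1/2)^5.6869 ≈ 16.035 MBq.
At-211: 1120 × (1/2)^(385/433) = 1120 × (1/2)^0.88915 ≈ 604.73 MBq.
Total = 16.035 + 604.73 ≈ 620.76 MBq.

621 MBq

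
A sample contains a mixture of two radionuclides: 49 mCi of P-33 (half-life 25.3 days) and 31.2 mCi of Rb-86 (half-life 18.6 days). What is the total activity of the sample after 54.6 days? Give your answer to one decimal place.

P-33: 49 × (1/2)^(54.6/25.3) = 49 × (1/2)^2.1581 ≈ 10.978 mCi.
Rb-86: 31.2 × (1/2)^(54.6/18.6) = 31.2 × (1/2)^2.9355 ≈ 4.0784 mCi.
Total = 10.978 + 4.0784 ≈ 15.057 mCi.

15.1 mCi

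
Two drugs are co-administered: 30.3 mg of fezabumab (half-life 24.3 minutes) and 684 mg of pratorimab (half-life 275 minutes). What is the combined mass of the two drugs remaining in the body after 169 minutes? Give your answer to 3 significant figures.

fezabumab: 30.3 × (1/2)^(169/24.3) = 30.3 × (1/2)^6.9547 ≈ 0.24426 mg.
pratorimab: 684 × (1/2)^(169/275) = 684 × (1/2)^0.61455 ≈ 446.74 mg.
Total = 0.24426 + 446.74 ≈ 446.99 mg.

447 mg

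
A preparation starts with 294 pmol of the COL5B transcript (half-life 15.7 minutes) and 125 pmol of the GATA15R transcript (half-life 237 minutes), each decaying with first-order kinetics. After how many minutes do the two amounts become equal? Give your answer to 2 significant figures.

21 minutes

Set 294·(1/2)^(t/15.7) = 125·(1/2)^(t/237).
Taking log₂: log₂(294/125) = t·(1/15.7 − 1/237).
log₂(2.352) = 1.2339; 1/15.7 − 1/237 = 0.059475.
t = 1.2339 / 0.059475 ≈ 20.746 minutes.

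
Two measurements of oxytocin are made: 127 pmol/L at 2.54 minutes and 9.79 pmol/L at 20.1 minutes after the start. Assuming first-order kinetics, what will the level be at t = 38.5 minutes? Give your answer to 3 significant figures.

0.668 pmol/L

Over Δt = 20.1 − 2.54 = 17.56 minutes, the level fell by a factor of 127/9.79 ≈ 12.972.
n = log₂(12.972) ≈ 3.6974 half-lives, so t½ = 17.56/3.6974 ≈ 4.7493 minutes.
From t = 20.1 to t = 38.5: 9.79 × (1/2)^((38.5−20.1)/4.7493) ≈ 0.6676 pmol/L.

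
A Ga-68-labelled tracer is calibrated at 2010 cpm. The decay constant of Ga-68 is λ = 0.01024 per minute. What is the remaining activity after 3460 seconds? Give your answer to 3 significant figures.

t½ = ln 2 / λ = 0.69315 / 0.01024 ≈ 67.69 minutes.
Convert the elapsed time: 3460 seconds = 57.6667 minutes.
Number of half-lives: n = 57.6667/67.69 ≈ 0.85192.
Remaining = 2010 × (1/2)^0.85192 = 2010 × 0.55405 ≈ 1113.6 cpm.

1110 cpm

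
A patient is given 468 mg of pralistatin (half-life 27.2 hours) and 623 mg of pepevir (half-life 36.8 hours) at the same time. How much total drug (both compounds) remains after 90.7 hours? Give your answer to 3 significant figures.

159 mg

pralistatin: 468 × (1/2)^(90.7/27.2) = 468 × (1/2)^3.3346 ≈ 46.392 mg.
pepevir: 623 × (1/2)^(90.7/36.8) = 623 × (1/2)^2.4647 ≈ 112.86 mg.
Total = 46.392 + 112.86 ≈ 159.25 mg.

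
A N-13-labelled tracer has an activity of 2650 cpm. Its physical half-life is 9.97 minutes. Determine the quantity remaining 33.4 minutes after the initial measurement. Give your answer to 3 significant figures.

260 cpm

Number of half-lives: n = 33.4/9.97 ≈ 3.3501.
Remaining = 2650 × (1/2)^3.3501 = 2650 × 0.09807 ≈ 259.88 cpm.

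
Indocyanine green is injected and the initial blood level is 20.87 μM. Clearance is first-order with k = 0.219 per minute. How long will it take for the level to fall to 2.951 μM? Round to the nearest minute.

t½ = ln 2 / k = 0.69315 / 0.219 ≈ 3.1651 minutes.
Fraction remaining = 2.951/20.87 ≈ 0.1414.
n = log₂(20.87/2.951) = ln(7.0722)/ln 2 ≈ 2.8222 half-lives.
t = n × t½ = 2.8222 × 3.1651 ≈ 8.9323 minutes.

9 minutes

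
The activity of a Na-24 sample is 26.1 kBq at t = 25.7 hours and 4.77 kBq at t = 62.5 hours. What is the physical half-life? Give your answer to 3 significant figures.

Over Δt = 62.5 − 25.7 = 36.8 hours, the level fell by a factor of 26.1/4.77 ≈ 5.4717.
n = log₂(5.4717) ≈ 2.452 half-lives, so t½ = 36.8/2.452 ≈ 15.008 hours.

15.0 hours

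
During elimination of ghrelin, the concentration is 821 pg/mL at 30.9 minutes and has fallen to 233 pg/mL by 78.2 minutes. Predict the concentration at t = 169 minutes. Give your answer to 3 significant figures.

20.8 pg/mL

Over Δt = 78.2 − 30.9 = 47.3 minutes, the level fell by a factor of 821/233 ≈ 3.5236.
n = log₂(3.5236) ≈ 1.8171 half-lives, so t½ = 47.3/1.8171 ≈ 26.031 minutes.
From t = 78.2 to t = 169: 233 × (1/2)^((169−78.2)/26.031) ≈ 20.765 pg/mL.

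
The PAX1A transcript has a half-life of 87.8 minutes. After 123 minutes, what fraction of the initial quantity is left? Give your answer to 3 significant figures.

0.379

n = 123/87.8 ≈ 1.4009 half-lives.
Fraction remaining = (1/2)^1.4009 ≈ 0.37869.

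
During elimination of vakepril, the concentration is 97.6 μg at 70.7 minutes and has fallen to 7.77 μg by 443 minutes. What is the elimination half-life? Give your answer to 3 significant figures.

102 minutes

Over Δt = 443 − 70.7 = 372.3 minutes, the level fell by a factor of 97.6/7.77 ≈ 12.561.
n = log₂(12.561) ≈ 3.6509 half-lives, so t½ = 372.3/3.6509 ≈ 101.98 minutes.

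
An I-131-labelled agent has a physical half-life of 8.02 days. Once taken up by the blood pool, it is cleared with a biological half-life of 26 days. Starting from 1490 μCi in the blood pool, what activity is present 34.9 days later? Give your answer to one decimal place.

1/t_eff = 1/t_phys + 1/t_biol = 1/8.02 + 1/26 = 0.16315 per day.
t_eff = 8.02 × 26 / (8.02 + 26) ≈ 6.1293 days.
Remaining = 1490 × (1/2)^(34.9/6.1293) = 1490 × (1/2)^5.6939 ≈ 28.783 μCi.

28.8 μCi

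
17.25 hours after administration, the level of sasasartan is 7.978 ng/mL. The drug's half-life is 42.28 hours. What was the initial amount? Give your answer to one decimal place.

Number of half-lives elapsed: n = 17.25/42.28 ≈ 0.40799.
A₀ = A × 2^n = 7.978 × 2^0.40799 = 7.978 × 1.3268 ≈ 10.586 ng/mL.

10.6 ng/mL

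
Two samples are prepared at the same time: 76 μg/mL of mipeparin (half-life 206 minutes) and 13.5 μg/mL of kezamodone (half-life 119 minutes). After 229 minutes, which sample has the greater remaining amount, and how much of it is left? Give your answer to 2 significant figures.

mipeparin: 76 × (1/2)^1.1117 ≈ 35.17 μg/mL.
kezamodone: 13.5 × (1/2)^1.9244 ≈ 3.5566 μg/mL.
Mipeparin has more remaining, at ≈ 35.17 μg/mL.

mipeparin, 35 μg/mL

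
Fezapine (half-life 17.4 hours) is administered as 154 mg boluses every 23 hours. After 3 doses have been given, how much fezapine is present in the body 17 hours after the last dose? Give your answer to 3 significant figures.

The 3 doses were given 63, 40, 17 hours ago.
Total = 154·(1/2)^(63/17.4) + 154·(1/2)^(40/17.4) + 154·(1/2)^(17/17.4)
      = 12.519 + 31.297 + 78.237 ≈ 122.05 mg.

122 mg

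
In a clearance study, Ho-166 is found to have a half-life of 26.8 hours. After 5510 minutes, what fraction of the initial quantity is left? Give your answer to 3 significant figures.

5510 minutes = 91.8333 hours.
n = 91.8333/26.8 ≈ 3.4266 half-lives.
Fraction remaining = (1/2)^3.4266 ≈ 0.093001.

0.0930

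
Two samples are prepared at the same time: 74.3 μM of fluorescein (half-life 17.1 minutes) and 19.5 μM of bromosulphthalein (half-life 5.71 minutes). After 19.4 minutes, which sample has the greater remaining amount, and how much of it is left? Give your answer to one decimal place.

fluorescein, 33.8 μM

fluorescein: 74.3 × (1/2)^1.1345 ≈ 33.843 μM.
bromosulphthalein: 19.5 × (1/2)^3.3975 ≈ 1.8504 μM.
Fluorescein has more remaining, at ≈ 33.843 μM.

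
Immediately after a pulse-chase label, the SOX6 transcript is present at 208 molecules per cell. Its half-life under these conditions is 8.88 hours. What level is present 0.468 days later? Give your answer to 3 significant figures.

86.6 molecules per cell

Convert the elapsed time: 0.468 days = 11.232 hours.
Number of half-lives: n = 11.232/8.88 ≈ 1.2649.
Remaining = 208 × (1/2)^1.2649 = 208 × 0.41614 ≈ 86.557 molecules per cell.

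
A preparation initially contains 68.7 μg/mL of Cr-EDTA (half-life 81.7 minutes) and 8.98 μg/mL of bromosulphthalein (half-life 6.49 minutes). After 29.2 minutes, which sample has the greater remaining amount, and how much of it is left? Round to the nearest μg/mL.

Cr-EDTA: 68.7 × (1/2)^0.35741 ≈ 53.625 μg/mL.
bromosulphthalein: 8.98 × (1/2)^4.4992 ≈ 0.39708 μg/mL.
Cr-EDTA has more remaining, at ≈ 53.625 μg/mL.

Cr-EDTA, 54 μg/mL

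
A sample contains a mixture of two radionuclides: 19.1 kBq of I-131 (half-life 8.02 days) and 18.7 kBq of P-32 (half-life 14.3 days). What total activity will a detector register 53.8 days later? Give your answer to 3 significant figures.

I-131: 19.1 × (1/2)^(53.8/8.02) = 19.1 × (1/2)^6.7082 ≈ 0.18266 kBq.
P-32: 18.7 × (1/2)^(53.8/14.3) = 18.7 × (1/2)^3.7622 ≈ 1.3781 kBq.
Total = 0.18266 + 1.3781 ≈ 1.5608 kBq.

1.56 kBq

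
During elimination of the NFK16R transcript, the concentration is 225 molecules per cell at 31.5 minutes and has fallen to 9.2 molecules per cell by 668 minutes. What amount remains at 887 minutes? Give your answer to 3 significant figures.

Over Δt = 668 − 31.5 = 636.5 minutes, the level fell by a factor of 225/9.2 ≈ 24.457.
n = log₂(24.457) ≈ 4.6121 half-lives, so t½ = 636.5/4.6121 ≈ 138.01 minutes.
From t = 668 to t = 887: 9.2 × (1/2)^((887−668)/138.01) ≈ 3.0626 molecules per cell.

3.06 molecules per cell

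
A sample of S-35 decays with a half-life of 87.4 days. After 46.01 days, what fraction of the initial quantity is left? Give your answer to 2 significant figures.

n = 46.01/87.4 ≈ 0.52643 half-lives.
Fraction remaining = (1/2)^0.52643 ≈ 0.69427.

0.69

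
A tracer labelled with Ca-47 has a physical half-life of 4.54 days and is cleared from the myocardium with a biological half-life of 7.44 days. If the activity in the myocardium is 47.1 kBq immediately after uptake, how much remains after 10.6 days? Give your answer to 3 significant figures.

1/t_eff = 1/t_phys + 1/t_biol = 1/4.54 + 1/7.44 = 0.35467 per day.
t_eff = 4.54 × 7.44 / (4.54 + 7.44) ≈ 2.8195 days.
Remaining = 47.1 × (1/2)^(10.6/2.8195) = 47.1 × (1/2)^3.7595 ≈ 3.4777 kBq.

3.48 kBq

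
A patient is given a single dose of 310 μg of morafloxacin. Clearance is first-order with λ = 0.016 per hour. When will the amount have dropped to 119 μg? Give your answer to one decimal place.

59.8 hours

t½ = ln 2 / λ = 0.69315 / 0.016 ≈ 43.322 hours.
Fraction remaining = 119/310 ≈ 0.38387.
n = log₂(310/119) = ln(2.605)/ln 2 ≈ 1.3813 half-lives.
t = n × t½ = 1.3813 × 43.322 ≈ 59.841 hours.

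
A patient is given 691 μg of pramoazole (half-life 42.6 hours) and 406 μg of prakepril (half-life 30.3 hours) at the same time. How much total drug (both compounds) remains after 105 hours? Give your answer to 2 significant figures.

160 μg

pramoazole: 691 × (1/2)^(105/42.6) = 691 × (1/2)^2.4648 ≈ 125.17 μg.
prakepril: 406 × (1/2)^(105/30.3) = 406 × (1/2)^3.4653 ≈ 36.758 μg.
Total = 125.17 + 36.758 ≈ 161.93 μg.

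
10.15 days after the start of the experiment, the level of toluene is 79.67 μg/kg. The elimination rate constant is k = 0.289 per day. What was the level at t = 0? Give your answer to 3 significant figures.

t½ = ln 2 / k = 0.69315 / 0.289 ≈ 2.3984 days.
Number of half-lives elapsed: n = 10.15/2.3984 ≈ 4.2319.
A₀ = A × 2^n = 79.67 × 2^4.2319 = 79.67 × 18.79 ≈ 1497 μg/kg.

1500 μg/kg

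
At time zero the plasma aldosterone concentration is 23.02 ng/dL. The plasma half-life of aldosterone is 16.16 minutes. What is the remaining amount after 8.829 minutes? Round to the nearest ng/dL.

16 ng/dL

Number of half-lives: n = 8.829/16.16 ≈ 0.54635.
Remaining = 23.02 × (1/2)^0.54635 = 23.02 × 0.68475 ≈ 15.763 ng/dL.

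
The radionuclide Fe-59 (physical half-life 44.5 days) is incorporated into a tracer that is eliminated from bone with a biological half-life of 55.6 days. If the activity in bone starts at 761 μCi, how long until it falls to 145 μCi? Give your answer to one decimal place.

59.1 days

1/t_eff = 1/t_phys + 1/t_biol = 1/44.5 + 1/55.6 = 0.040458 per day.
t_eff = 44.5 × 55.6 / (44.5 + 55.6) ≈ 24.717 days.
n = log₂(761/145) ≈ 2.3918; t = 2.3918 × 24.717 ≈ 59.12 days.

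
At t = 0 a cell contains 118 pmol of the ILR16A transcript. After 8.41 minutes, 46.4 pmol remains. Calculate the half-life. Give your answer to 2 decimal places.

6.25 minutes

A/A₀ = 46.4/118 ≈ 0.39322.
n = log₂(2.5431) ≈ 1.3466 half-lives elapsed in 8.41 minutes.
t½ = 8.41/1.3466 ≈ 6.2454 minutes.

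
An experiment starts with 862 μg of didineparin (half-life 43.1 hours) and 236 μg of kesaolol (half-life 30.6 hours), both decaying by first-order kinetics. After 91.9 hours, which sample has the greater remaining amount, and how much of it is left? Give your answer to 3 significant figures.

didineparin, 197 μg

didineparin: 862 × (1/2)^2.1323 ≈ 196.62 μg.
kesaolol: 236 × (1/2)^3.0033 ≈ 29.433 μg.
Didineparin has more remaining, at ≈ 196.62 μg.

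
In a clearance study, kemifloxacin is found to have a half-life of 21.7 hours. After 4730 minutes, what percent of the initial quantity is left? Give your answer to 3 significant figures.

8.06%

4730 minutes = 78.8333 hours.
n = 78.8333/21.7 ≈ 3.6329 half-lives.
Fraction remaining = (1/2)^3.6329 ≈ 0.080611, i.e. 8.0611%.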